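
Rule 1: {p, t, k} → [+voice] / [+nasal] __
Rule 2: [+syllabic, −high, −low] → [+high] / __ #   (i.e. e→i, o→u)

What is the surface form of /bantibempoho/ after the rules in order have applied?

bandibembohu

Rule 1 (post-nasal voicing): /t/ is a voiceless stop immediately after the nasal /n/, so it voices to [d]. /p/ is a voiceless stop immediately after the nasal /m/, so it voices to [b]. /bantibempoho/ → bandibemboho.
Rule 2 (final vowel raising): /o/ is a mid vowel in word-final position, so it raises to [u]. /bandibemboho/ → bandibembohu.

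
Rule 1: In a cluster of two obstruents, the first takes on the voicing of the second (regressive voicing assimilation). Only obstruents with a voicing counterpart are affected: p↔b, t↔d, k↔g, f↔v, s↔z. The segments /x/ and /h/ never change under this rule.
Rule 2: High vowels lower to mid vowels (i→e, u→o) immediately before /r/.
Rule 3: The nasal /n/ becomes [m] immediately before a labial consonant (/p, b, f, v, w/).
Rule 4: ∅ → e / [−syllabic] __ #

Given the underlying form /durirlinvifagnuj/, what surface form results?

dorerlimvifagnuje

Rule 1 (regressive voicing assimilation): no segment meets the environment; /durirlinvifagnuj/ is unchanged.
Rule 2 (pre-rhotic lowering): /u/ is a high vowel immediately before /r/, so it lowers to [o]. /i/ is a high vowel immediately before /r/, so it lowers to [e]. /durirlinvifagnuj/ → dorerlinvifagnuj.
Rule 3 (nasal place assimilation): /n/ precedes the labial consonant /v/, so it assimilates in place to [m]. /dorerlinvifagnuj/ → dorerlimvifagnuj.
Rule 4 (final e-epenthesis): the form ends in the consonant /j/, so [e] is inserted word-finally. /dorerlimvifagnuj/ → dorerlimvifagnuje.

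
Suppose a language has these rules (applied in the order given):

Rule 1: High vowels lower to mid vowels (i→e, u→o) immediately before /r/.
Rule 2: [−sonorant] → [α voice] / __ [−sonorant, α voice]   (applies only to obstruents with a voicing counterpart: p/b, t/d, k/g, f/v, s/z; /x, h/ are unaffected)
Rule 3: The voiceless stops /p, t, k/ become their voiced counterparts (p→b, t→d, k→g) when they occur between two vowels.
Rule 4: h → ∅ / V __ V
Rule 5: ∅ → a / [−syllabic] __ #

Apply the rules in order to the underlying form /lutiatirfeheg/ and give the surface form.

ludiaderfeega

Rule 1 (pre-rhotic lowering): /i/ is a high vowel immediately before /r/, so it lowers to [e]. /lutiatirfeheg/ → lutiaterfeheg.
Rule 2 (regressive voicing assimilation): no segment meets the environment; /lutiaterfeheg/ is unchanged.
Rule 3 (intervocalic voicing): /t/ is a voiceless stop between vowels /u/ and /i/, so it voices to [d]. /t/ is a voiceless stop between vowels /a/ and /e/, so it voices to [d]. /lutiaterfeheg/ → ludiaderfeheg.
Rule 4 (intervocalic h-deletion): /h/ occurs between vowels /e/ and /e/, so it deletes. /ludiaderfeheg/ → ludiaderfeeg.
Rule 5 (final a-epenthesis): the form ends in the consonant /g/, so [a] is inserted word-finally. /ludiaderfeeg/ → ludiaderfeega.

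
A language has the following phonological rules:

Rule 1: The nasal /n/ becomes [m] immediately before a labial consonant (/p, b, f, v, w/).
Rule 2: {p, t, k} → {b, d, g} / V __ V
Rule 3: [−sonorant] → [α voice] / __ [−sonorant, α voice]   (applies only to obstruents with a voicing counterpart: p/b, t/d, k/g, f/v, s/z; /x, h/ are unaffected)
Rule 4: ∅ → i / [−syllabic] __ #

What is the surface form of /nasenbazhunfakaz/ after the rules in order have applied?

Rule 1 (nasal place assimilation): /n/ precedes the labial consonant /b/, so it assimilates in place to [m]. /n/ precedes the labial consonant /f/, so it assimilates in place to [m]. /nasenbazhunfakaz/ → nasembazhumfakaz.
Rule 2 (intervocalic voicing): /k/ is a voiceless stop between vowels /a/ and /a/, so it voices to [g]. /nasembazhumfakaz/ → nasembazhumfagaz.
Rule 3 (regressive voicing assimilation): /z/ precedes the voiceless obstruent /h/, so it devoices to [s] by assimilation. /nasembazhumfagaz/ → nasembashumfagaz.
Rule 4 (final i-epenthesis): the form ends in the consonant /z/, so [i] is inserted word-finally. /nasembashumfagaz/ → nasembashumfagazi.

nasembashumfagazi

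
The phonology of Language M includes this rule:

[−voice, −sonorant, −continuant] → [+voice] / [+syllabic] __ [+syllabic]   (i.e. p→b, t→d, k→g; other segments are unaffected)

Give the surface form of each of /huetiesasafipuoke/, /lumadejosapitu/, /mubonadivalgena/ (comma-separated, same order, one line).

huediesasafibuoge, lumadejosabidu, mubonadivalgena

/huetiesasafipuoke/: /t/ is a voiceless stop between vowels /e/ and /i/, so it voices to [d]. /p/ is a voiceless stop between vowels /i/ and /u/, so it voices to [b]. /k/ is a voiceless stop between vowels /o/ and /e/, so it voices to [g]. → [huediesasafibuoge].
/lumadejosapitu/: /p/ is a voiceless stop between vowels /a/ and /i/, so it voices to [b]. /t/ is a voiceless stop between vowels /i/ and /u/, so it voices to [d]. → [lumadejosabidu].
/mubonadivalgena/: the rule's environment is not met; surfaces unchanged as [mubonadivalgena].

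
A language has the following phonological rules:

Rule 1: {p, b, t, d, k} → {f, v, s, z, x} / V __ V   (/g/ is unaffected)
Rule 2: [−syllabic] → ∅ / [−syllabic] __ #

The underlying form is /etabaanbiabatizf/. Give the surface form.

esavaanbiavasiz

Rule 1 (intervocalic spirantization): /t/ is a stop between vowels /e/ and /a/, so it spirantizes to the fricative [s]. /b/ is a stop between vowels /a/ and /a/, so it spirantizes to the fricative [v]. /b/ is a stop between vowels /a/ and /a/, so it spirantizes to the fricative [v]. /t/ is a stop between vowels /a/ and /i/, so it spirantizes to the fricative [s]. /etabaanbiabatizf/ → esavaanbiavasizf.
Rule 2 (final cluster simplification): /f/ is the second consonant of a word-final cluster /zf/, so it deletes. /esavaanbiavasizf/ → esavaanbiavasiz.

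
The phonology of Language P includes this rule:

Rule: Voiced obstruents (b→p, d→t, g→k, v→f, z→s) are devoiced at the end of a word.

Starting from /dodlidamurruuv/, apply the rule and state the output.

Scanning /dodlidamurruuv/: /d/ at position 1 is not in the conditioning environment; /d/ at position 3 is not in the conditioning environment; /d/ at position 6 is not in the conditioning environment; /v/ is a voiced obstruent in word-final position, so it devoices to [f].
Result: [dodlidamurruuf].

dodlidamurruuf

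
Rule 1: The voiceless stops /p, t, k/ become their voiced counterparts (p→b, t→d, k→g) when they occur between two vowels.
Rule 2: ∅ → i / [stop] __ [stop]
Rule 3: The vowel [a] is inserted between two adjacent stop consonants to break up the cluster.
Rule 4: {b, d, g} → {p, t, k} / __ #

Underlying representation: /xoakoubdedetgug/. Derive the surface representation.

Rule 1 (intervocalic voicing): /k/ is a voiceless stop between vowels /a/ and /o/, so it voices to [g]. /xoakoubdedetgug/ → xoagoubdedetgug.
Rule 2 (stop-cluster i-epenthesis): /b/ and /d/ form a stop–stop cluster, so [i] is inserted between them. /t/ and /g/ form a stop–stop cluster, so [i] is inserted between them. /xoagoubdedetgug/ → xoagoubidedetigug.
Rule 3 (stop-cluster a-epenthesis): no segment meets the environment; /xoagoubidedetigug/ is unchanged.
Rule 4 (final devoicing): /g/ is a voiced stop in word-final position, so it devoices to [k]. /xoagoubidedetigug/ → xoagoubidedetiguk.

xoagoubidedetiguk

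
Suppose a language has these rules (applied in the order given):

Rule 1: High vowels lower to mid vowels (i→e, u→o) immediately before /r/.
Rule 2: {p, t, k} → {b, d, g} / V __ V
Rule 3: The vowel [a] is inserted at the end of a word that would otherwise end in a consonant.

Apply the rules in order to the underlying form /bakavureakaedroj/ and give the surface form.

bagavoreagaedroja

Rule 1 (pre-rhotic lowering): /u/ is a high vowel immediately before /r/, so it lowers to [o]. /bakavureakaedroj/ → bakavoreakaedroj.
Rule 2 (intervocalic voicing): /k/ is a voiceless stop between vowels /a/ and /a/, so it voices to [g]. /k/ is a voiceless stop between vowels /a/ and /a/, so it voices to [g]. /bakavoreakaedroj/ → bagavoreagaedroj.
Rule 3 (final a-epenthesis): the form ends in the consonant /j/, so [a] is inserted word-finally. /bagavoreagaedroj/ → bagavoreagaedroja.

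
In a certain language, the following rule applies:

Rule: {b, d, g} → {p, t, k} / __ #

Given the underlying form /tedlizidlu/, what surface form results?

tedlizidlu

No segment of /tedlizidlu/ meets the structural description of the rule, so the form surfaces unchanged.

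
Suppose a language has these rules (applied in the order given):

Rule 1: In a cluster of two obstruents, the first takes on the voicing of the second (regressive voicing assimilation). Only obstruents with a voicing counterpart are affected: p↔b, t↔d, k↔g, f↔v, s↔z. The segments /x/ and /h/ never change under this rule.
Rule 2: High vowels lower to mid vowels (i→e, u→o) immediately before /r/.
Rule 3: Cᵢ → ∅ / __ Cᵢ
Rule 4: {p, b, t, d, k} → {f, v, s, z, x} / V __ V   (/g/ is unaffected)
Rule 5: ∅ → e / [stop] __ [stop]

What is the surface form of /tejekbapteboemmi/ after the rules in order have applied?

Rule 1 (regressive voicing assimilation): /k/ precedes the voiced obstruent /b/, so it voices to [g] by assimilation. /tejekbapteboemmi/ → tejegbapteboemmi.
Rule 2 (pre-rhotic lowering): no segment meets the environment; /tejegbapteboemmi/ is unchanged.
Rule 3 (degemination): /mm/ is a geminate; the first /m/ deletes. /tejegbapteboemmi/ → tejegbapteboemi.
Rule 4 (intervocalic spirantization): /b/ is a stop between vowels /e/ and /o/, so it spirantizes to the fricative [v]. /tejegbapteboemi/ → tejegbaptevoemi.
Rule 5 (stop-cluster e-epenthesis): /g/ and /b/ form a stop–stop cluster, so [e] is inserted between them. /p/ and /t/ form a stop–stop cluster, so [e] is inserted between them. /tejegbaptevoemi/ → tejegebapetevoemi.

tejegebapetevoemi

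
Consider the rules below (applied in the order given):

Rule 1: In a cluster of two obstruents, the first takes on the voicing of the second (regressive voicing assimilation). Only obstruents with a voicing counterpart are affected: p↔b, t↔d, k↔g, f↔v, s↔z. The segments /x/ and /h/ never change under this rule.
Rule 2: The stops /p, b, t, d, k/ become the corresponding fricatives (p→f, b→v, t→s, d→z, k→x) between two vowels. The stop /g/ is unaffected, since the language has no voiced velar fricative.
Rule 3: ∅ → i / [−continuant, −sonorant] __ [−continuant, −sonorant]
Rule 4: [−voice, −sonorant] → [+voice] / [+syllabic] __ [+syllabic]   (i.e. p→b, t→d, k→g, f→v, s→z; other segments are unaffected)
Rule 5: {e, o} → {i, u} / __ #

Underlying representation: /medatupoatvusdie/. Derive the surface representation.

Rule 1 (regressive voicing assimilation): /t/ precedes the voiced obstruent /v/, so it voices to [d] by assimilation. /s/ precedes the voiced obstruent /d/, so it voices to [z] by assimilation. /medatupoatvusdie/ → medatupoadvuzdie.
Rule 2 (intervocalic spirantization): /d/ is a stop between vowels /e/ and /a/, so it spirantizes to the fricative [z]. /t/ is a stop between vowels /a/ and /u/, so it spirantizes to the fricative [s]. /p/ is a stop between vowels /u/ and /o/, so it spirantizes to the fricative [f]. /medatupoadvuzdie/ → mezasufoadvuzdie.
Rule 3 (stop-cluster i-epenthesis): no segment meets the environment; /mezasufoadvuzdie/ is unchanged.
Rule 4 (intervocalic voicing): /s/ is a voiceless obstruent between vowels /a/ and /u/, so it voices to [z]. /f/ is a voiceless obstruent between vowels /u/ and /o/, so it voices to [v]. /mezasufoadvuzdie/ → mezazuvoadvuzdie.
Rule 5 (final vowel raising): /e/ is a mid vowel in word-final position, so it raises to [i]. /mezazuvoadvuzdie/ → mezazuvoadvuzdii.

mezazuvoadvuzdii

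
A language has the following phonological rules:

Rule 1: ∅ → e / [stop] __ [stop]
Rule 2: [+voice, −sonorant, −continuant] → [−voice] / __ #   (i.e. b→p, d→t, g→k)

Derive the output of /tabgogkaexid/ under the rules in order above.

tabegogekaexit

Rule 1 (stop-cluster e-epenthesis): /b/ and /g/ form a stop–stop cluster, so [e] is inserted between them. /g/ and /k/ form a stop–stop cluster, so [e] is inserted between them. /tabgogkaexid/ → tabegogekaexid.
Rule 2 (final devoicing): /d/ is a voiced stop in word-final position, so it devoices to [t]. /tabegogekaexid/ → tabegogekaexit.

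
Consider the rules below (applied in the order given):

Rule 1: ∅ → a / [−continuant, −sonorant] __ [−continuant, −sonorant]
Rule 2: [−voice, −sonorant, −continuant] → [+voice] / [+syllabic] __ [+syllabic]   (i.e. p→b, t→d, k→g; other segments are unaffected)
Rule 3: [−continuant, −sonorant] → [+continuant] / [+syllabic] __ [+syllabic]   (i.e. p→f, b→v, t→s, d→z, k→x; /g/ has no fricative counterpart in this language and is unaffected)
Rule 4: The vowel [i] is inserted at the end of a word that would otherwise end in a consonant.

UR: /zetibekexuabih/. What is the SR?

zezivegexuavihi

Rule 1 (stop-cluster a-epenthesis): no segment meets the environment; /zetibekexuabih/ is unchanged.
Rule 2 (intervocalic voicing): /t/ is a voiceless stop between vowels /e/ and /i/, so it voices to [d]. /k/ is a voiceless stop between vowels /e/ and /e/, so it voices to [g]. /zetibekexuabih/ → zedibegexuabih.
Rule 3 (intervocalic spirantization): /d/ is a stop between vowels /e/ and /i/, so it spirantizes to the fricative [z]. /b/ is a stop between vowels /i/ and /e/, so it spirantizes to the fricative [v]. /b/ is a stop between vowels /a/ and /i/, so it spirantizes to the fricative [v]. /zedibegexuabih/ → zezivegexuavih.
Rule 4 (final i-epenthesis): the form ends in the consonant /h/, so [i] is inserted word-finally. /zezivegexuavih/ → zezivegexuavihi.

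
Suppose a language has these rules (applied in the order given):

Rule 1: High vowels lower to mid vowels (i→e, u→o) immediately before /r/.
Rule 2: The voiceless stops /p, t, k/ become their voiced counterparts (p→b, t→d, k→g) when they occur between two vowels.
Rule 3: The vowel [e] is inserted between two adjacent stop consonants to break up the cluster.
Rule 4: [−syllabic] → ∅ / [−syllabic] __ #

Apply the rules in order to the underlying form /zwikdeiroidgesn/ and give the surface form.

zwikedeeroideges

Rule 1 (pre-rhotic lowering): /i/ is a high vowel immediately before /r/, so it lowers to [e]. /zwikdeiroidgesn/ → zwikdeeroidgesn.
Rule 2 (intervocalic voicing): no segment meets the environment; /zwikdeeroidgesn/ is unchanged.
Rule 3 (stop-cluster e-epenthesis): /k/ and /d/ form a stop–stop cluster, so [e] is inserted between them. /d/ and /g/ form a stop–stop cluster, so [e] is inserted between them. /zwikdeeroidgesn/ → zwikedeeroidegesn.
Rule 4 (final cluster simplification): /n/ is the second consonant of a word-final cluster /sn/, so it deletes. /zwikedeeroidegesn/ → zwikedeeroideges.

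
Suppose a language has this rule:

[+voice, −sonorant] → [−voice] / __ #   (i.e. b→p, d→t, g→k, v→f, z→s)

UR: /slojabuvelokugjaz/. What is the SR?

/z/ is a voiced obstruent in word-final position, so it devoices to [s].
The other instances of /b/, /v/, /g/ do not occur in the required environment and remain unchanged.
Surface form: [slojabuvelokugjas].

slojabuvelokugjas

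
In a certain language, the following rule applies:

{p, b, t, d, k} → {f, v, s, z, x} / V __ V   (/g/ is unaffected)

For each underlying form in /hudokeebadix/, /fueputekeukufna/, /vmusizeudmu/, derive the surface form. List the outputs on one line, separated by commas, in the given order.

huzoxeevazix, fuefusexeuxufna, vmusizeudmu

/hudokeebadix/: /d/ is a stop between vowels /u/ and /o/, so it spirantizes to the fricative [z]. /k/ is a stop between vowels /o/ and /e/, so it spirantizes to the fricative [x]. /b/ is a stop between vowels /e/ and /a/, so it spirantizes to the fricative [v]. /d/ is a stop between vowels /a/ and /i/, so it spirantizes to the fricative [z]. → [huzoxeevazix].
/fueputekeukufna/: /p/ is a stop between vowels /e/ and /u/, so it spirantizes to the fricative [f]. /t/ is a stop between vowels /u/ and /e/, so it spirantizes to the fricative [s]. /k/ is a stop between vowels /e/ and /e/, so it spirantizes to the fricative [x]. /k/ is a stop between vowels /u/ and /u/, so it spirantizes to the fricative [x]. → [fuefusexeuxufna].
/vmusizeudmu/: the rule's environment is not met; surfaces unchanged as [vmusizeudmu].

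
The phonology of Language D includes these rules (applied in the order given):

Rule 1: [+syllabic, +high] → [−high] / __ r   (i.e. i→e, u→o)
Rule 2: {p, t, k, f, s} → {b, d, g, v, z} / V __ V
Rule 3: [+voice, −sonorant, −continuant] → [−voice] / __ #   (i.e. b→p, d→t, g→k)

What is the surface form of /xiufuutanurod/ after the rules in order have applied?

xiuvuudanorot

Rule 1 (pre-rhotic lowering): /u/ is a high vowel immediately before /r/, so it lowers to [o]. /xiufuutanurod/ → xiufuutanorod.
Rule 2 (intervocalic voicing): /f/ is a voiceless obstruent between vowels /u/ and /u/, so it voices to [v]. /t/ is a voiceless obstruent between vowels /u/ and /a/, so it voices to [d]. /xiufuutanorod/ → xiuvuudanorod.
Rule 3 (final devoicing): /d/ is a voiced stop in word-final position, so it devoices to [t]. /xiuvuudanorod/ → xiuvuudanorot.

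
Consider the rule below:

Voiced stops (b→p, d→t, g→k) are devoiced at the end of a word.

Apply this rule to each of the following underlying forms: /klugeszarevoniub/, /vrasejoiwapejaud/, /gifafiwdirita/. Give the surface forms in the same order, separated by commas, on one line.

klugeszarevoniup, vrasejoiwapejaut, gifafiwdirita

/klugeszarevoniub/: /b/ is a voiced stop in word-final position, so it devoices to [p]. → [klugeszarevoniup].
/vrasejoiwapejaud/: /d/ is a voiced stop in word-final position, so it devoices to [t]. → [vrasejoiwapejaut].
/gifafiwdirita/: the rule's environment is not met; surfaces unchanged as [gifafiwdirita].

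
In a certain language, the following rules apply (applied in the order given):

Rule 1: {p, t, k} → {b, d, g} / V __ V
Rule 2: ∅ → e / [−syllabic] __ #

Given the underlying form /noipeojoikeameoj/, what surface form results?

noibeojoigeameoje

Rule 1 (intervocalic voicing): /p/ is a voiceless stop between vowels /i/ and /e/, so it voices to [b]. /k/ is a voiceless stop between vowels /i/ and /e/, so it voices to [g]. /noipeojoikeameoj/ → noibeojoigeameoj.
Rule 2 (final e-epenthesis): the form ends in the consonant /j/, so [e] is inserted word-finally. /noibeojoigeameoj/ → noibeojoigeameoje.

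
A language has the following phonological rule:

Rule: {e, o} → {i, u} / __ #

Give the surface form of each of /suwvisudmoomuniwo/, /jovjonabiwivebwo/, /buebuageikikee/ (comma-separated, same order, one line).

suwvisudmoomuniwu, jovjonabiwivebwu, buebuageikikei

/suwvisudmoomuniwo/: /o/ is a mid vowel in word-final position, so it raises to [u]. → [suwvisudmoomuniwu].
/jovjonabiwivebwo/: /o/ is a mid vowel in word-final position, so it raises to [u]. → [jovjonabiwivebwu].
/buebuageikikee/: /e/ is a mid vowel in word-final position, so it raises to [i]. → [buebuageikikei].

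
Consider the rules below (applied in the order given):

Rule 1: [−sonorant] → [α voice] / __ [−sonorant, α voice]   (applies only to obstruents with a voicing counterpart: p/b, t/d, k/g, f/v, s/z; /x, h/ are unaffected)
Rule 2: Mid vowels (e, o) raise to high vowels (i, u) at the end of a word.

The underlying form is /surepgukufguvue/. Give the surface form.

surebgukuvguvui

Rule 1 (regressive voicing assimilation): /p/ precedes the voiced obstruent /g/, so it voices to [b] by assimilation. /f/ precedes the voiced obstruent /g/, so it voices to [v] by assimilation. /surepgukufguvue/ → surebgukuvguvue.
Rule 2 (final vowel raising): /e/ is a mid vowel in word-final position, so it raises to [i]. /surebgukuvguvue/ → surebgukuvguvui.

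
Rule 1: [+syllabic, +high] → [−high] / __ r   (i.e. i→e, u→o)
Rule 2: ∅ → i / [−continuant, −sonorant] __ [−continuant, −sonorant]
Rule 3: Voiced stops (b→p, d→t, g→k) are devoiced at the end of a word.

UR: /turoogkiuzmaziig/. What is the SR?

Rule 1 (pre-rhotic lowering): /u/ is a high vowel immediately before /r/, so it lowers to [o]. /turoogkiuzmaziig/ → toroogkiuzmaziig.
Rule 2 (stop-cluster i-epenthesis): /g/ and /k/ form a stop–stop cluster, so [i] is inserted between them. /toroogkiuzmaziig/ → toroogikiuzmaziig.
Rule 3 (final devoicing): /g/ is a voiced stop in word-final position, so it devoices to [k]. /toroogikiuzmaziig/ → toroogikiuzmaziik.

toroogikiuzmaziik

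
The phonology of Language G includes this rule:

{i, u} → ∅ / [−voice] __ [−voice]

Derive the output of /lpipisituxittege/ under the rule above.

/i/ is a high vowel flanked by voiceless consonants /p/ and /p/, so it deletes.
/i/ is a high vowel flanked by voiceless consonants /p/ and /s/, so it deletes.
/i/ is a high vowel flanked by voiceless consonants /s/ and /t/, so it deletes.
/u/ is a high vowel flanked by voiceless consonants /t/ and /x/, so it deletes.
/i/ is a high vowel flanked by voiceless consonants /x/ and /t/, so it deletes.
Surface form: [lppstxttege].

lppstxttege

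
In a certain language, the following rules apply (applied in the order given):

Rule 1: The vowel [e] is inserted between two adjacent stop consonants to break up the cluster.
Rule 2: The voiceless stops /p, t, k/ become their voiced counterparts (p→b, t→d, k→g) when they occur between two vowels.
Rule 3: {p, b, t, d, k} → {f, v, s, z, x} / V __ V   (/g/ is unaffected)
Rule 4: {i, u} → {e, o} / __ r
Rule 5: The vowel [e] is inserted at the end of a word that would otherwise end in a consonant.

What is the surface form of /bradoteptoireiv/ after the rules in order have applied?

Rule 1 (stop-cluster e-epenthesis): /p/ and /t/ form a stop–stop cluster, so [e] is inserted between them. /bradoteptoireiv/ → bradotepetoireiv.
Rule 2 (intervocalic voicing): /t/ is a voiceless stop between vowels /o/ and /e/, so it voices to [d]. /p/ is a voiceless stop between vowels /e/ and /e/, so it voices to [b]. /t/ is a voiceless stop between vowels /e/ and /o/, so it voices to [d]. /bradotepetoireiv/ → bradodebedoireiv.
Rule 3 (intervocalic spirantization): /d/ is a stop between vowels /a/ and /o/, so it spirantizes to the fricative [z]. /d/ is a stop between vowels /o/ and /e/, so it spirantizes to the fricative [z]. /b/ is a stop between vowels /e/ and /e/, so it spirantizes to the fricative [v]. /d/ is a stop between vowels /e/ and /o/, so it spirantizes to the fricative [z]. /bradodebedoireiv/ → brazozevezoireiv.
Rule 4 (pre-rhotic lowering): /i/ is a high vowel immediately before /r/, so it lowers to [e]. /brazozevezoireiv/ → brazozevezoereiv.
Rule 5 (final e-epenthesis): the form ends in the consonant /v/, so [e] is inserted word-finally. /brazozevezoereiv/ → brazozevezoereive.

brazozevezoereive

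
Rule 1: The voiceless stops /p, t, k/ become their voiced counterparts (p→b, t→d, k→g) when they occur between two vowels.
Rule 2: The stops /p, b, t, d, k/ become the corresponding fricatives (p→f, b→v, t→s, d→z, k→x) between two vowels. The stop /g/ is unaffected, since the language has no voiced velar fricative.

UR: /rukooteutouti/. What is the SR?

Rule 1 (intervocalic voicing): /k/ is a voiceless stop between vowels /u/ and /o/, so it voices to [g]. /t/ is a voiceless stop between vowels /o/ and /e/, so it voices to [d]. /t/ is a voiceless stop between vowels /u/ and /o/, so it voices to [d]. /t/ is a voiceless stop between vowels /u/ and /i/, so it voices to [d]. /rukooteutouti/ → rugoodeudoudi.
Rule 2 (intervocalic spirantization): /d/ is a stop between vowels /o/ and /e/, so it spirantizes to the fricative [z]. /d/ is a stop between vowels /u/ and /o/, so it spirantizes to the fricative [z]. /d/ is a stop between vowels /u/ and /i/, so it spirantizes to the fricative [z]. /rugoodeudoudi/ → rugoozeuzouzi.

rugoozeuzouzi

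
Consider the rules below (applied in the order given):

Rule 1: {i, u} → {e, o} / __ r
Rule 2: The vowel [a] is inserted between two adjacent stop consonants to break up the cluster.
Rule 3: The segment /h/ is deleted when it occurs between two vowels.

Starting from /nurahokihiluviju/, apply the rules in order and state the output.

Rule 1 (pre-rhotic lowering): /u/ is a high vowel immediately before /r/, so it lowers to [o]. /nurahokihiluviju/ → norahokihiluviju.
Rule 2 (stop-cluster a-epenthesis): no segment meets the environment; /norahokihiluviju/ is unchanged.
Rule 3 (intervocalic h-deletion): /h/ occurs between vowels /a/ and /o/, so it deletes. /h/ occurs between vowels /i/ and /i/, so it deletes. /norahokihiluviju/ → noraokiiluviju.

noraokiiluviju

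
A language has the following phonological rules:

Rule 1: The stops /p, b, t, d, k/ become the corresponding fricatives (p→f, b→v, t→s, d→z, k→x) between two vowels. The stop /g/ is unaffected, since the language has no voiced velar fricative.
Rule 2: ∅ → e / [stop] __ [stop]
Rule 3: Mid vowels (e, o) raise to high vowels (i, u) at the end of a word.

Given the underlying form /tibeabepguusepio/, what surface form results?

tiveavepeguusefiu

Rule 1 (intervocalic spirantization): /b/ is a stop between vowels /i/ and /e/, so it spirantizes to the fricative [v]. /b/ is a stop between vowels /a/ and /e/, so it spirantizes to the fricative [v]. /p/ is a stop between vowels /e/ and /i/, so it spirantizes to the fricative [f]. /tibeabepguusepio/ → tiveavepguusefio.
Rule 2 (stop-cluster e-epenthesis): /p/ and /g/ form a stop–stop cluster, so [e] is inserted between them. /tiveavepguusefio/ → tiveavepeguusefio.
Rule 3 (final vowel raising): /o/ is a mid vowel in word-final position, so it raises to [u]. /tiveavepeguusefio/ → tiveavepeguusefiu.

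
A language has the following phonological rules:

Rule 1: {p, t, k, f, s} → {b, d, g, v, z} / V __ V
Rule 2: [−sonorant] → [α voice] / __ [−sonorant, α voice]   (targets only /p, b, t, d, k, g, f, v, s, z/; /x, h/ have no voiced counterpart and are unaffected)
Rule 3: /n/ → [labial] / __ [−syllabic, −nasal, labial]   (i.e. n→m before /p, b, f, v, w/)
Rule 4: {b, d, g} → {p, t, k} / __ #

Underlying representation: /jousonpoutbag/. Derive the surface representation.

Rule 1 (intervocalic voicing): /s/ is a voiceless obstruent between vowels /u/ and /o/, so it voices to [z]. /jousonpoutbag/ → jouzonpoutbag.
Rule 2 (regressive voicing assimilation): /t/ precedes the voiced obstruent /b/, so it voices to [d] by assimilation. /jouzonpoutbag/ → jouzonpoudbag.
Rule 3 (nasal place assimilation): /n/ precedes the labial consonant /p/, so it assimilates in place to [m]. /jouzonpoudbag/ → jouzompoudbag.
Rule 4 (final devoicing): /g/ is a voiced stop in word-final position, so it devoices to [k]. /jouzompoudbag/ → jouzompoudbak.

jouzompoudbak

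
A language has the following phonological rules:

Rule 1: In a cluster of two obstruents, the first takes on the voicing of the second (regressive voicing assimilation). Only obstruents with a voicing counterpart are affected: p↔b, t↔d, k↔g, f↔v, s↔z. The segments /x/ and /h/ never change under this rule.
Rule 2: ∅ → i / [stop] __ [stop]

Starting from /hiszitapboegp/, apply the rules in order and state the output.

hizzitabiboekip

Rule 1 (regressive voicing assimilation): /s/ precedes the voiced obstruent /z/, so it voices to [z] by assimilation. /p/ precedes the voiced obstruent /b/, so it voices to [b] by assimilation. /g/ precedes the voiceless obstruent /p/, so it devoices to [k] by assimilation. /hiszitapboegp/ → hizzitabboekp.
Rule 2 (stop-cluster i-epenthesis): /b/ and /b/ form a stop–stop cluster, so [i] is inserted between them. /k/ and /p/ form a stop–stop cluster, so [i] is inserted between them. /hizzitabboekp/ → hizzitabiboekip.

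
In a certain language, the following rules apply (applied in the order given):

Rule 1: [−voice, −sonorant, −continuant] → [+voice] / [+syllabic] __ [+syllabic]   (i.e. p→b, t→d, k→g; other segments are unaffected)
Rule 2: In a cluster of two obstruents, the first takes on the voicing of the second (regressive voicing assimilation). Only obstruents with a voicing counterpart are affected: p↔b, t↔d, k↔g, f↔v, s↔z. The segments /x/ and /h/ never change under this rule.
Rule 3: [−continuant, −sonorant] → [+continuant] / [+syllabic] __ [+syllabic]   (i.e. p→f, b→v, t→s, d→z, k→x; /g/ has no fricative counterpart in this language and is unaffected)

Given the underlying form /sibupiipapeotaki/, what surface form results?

sivuviivaveozagi

Rule 1 (intervocalic voicing): /p/ is a voiceless stop between vowels /u/ and /i/, so it voices to [b]. /p/ is a voiceless stop between vowels /i/ and /a/, so it voices to [b]. /p/ is a voiceless stop between vowels /a/ and /e/, so it voices to [b]. /t/ is a voiceless stop between vowels /o/ and /a/, so it voices to [d]. /k/ is a voiceless stop between vowels /a/ and /i/, so it voices to [g]. /sibupiipapeotaki/ → sibubiibabeodagi.
Rule 2 (regressive voicing assimilation): no segment meets the environment; /sibubiibabeodagi/ is unchanged.
Rule 3 (intervocalic spirantization): /b/ is a stop between vowels /i/ and /u/, so it spirantizes to the fricative [v]. /b/ is a stop between vowels /u/ and /i/, so it spirantizes to the fricative [v]. /b/ is a stop between vowels /i/ and /a/, so it spirantizes to the fricative [v]. /b/ is a stop between vowels /a/ and /e/, so it spirantizes to the fricative [v]. /d/ is a stop between vowels /o/ and /a/, so it spirantizes to the fricative [z]. /sibubiibabeodagi/ → sivuviivaveozagi.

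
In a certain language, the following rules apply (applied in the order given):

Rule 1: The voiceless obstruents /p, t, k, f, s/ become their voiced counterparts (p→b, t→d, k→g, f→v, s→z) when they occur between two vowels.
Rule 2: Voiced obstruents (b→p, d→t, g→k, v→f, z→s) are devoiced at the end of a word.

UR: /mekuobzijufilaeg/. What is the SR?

Rule 1 (intervocalic voicing): /k/ is a voiceless obstruent between vowels /e/ and /u/, so it voices to [g]. /f/ is a voiceless obstruent between vowels /u/ and /i/, so it voices to [v]. /mekuobzijufilaeg/ → meguobzijuvilaeg.
Rule 2 (final devoicing): /g/ is a voiced obstruent in word-final position, so it devoices to [k]. /meguobzijuvilaeg/ → meguobzijuvilaek.

meguobzijuvilaek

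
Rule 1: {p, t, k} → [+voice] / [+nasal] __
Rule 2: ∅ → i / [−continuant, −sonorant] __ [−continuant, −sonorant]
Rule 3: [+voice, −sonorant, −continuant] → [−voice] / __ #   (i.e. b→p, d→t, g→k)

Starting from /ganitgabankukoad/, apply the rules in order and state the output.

Rule 1 (post-nasal voicing): /k/ is a voiceless stop immediately after the nasal /n/, so it voices to [g]. /ganitgabankukoad/ → ganitgabangukoad.
Rule 2 (stop-cluster i-epenthesis): /t/ and /g/ form a stop–stop cluster, so [i] is inserted between them. /ganitgabangukoad/ → ganitigabangukoad.
Rule 3 (final devoicing): /d/ is a voiced stop in word-final position, so it devoices to [t]. /ganitigabangukoad/ → ganitigabangukoat.

ganitigabangukoat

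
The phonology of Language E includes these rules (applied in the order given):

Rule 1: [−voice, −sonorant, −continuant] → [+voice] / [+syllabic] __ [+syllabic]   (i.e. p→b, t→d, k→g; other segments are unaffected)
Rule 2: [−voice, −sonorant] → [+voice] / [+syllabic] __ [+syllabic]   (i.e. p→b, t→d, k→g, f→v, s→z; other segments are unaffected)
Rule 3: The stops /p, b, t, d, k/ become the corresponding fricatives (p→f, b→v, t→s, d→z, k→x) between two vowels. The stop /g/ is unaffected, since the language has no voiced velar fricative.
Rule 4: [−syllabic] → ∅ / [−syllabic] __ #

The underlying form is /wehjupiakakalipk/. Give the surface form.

wehjuviagagalip

Rule 1 (intervocalic voicing): /p/ is a voiceless stop between vowels /u/ and /i/, so it voices to [b]. /k/ is a voiceless stop between vowels /a/ and /a/, so it voices to [g]. /k/ is a voiceless stop between vowels /a/ and /a/, so it voices to [g]. /wehjupiakakalipk/ → wehjubiagagalipk.
Rule 2 (intervocalic voicing): no segment meets the environment; /wehjubiagagalipk/ is unchanged.
Rule 3 (intervocalic spirantization): /b/ is a stop between vowels /u/ and /i/, so it spirantizes to the fricative [v]. /wehjubiagagalipk/ → wehjuviagagalipk.
Rule 4 (final cluster simplification): /k/ is the second consonant of a word-final cluster /pk/, so it deletes. /wehjuviagagalipk/ → wehjuviagagalip.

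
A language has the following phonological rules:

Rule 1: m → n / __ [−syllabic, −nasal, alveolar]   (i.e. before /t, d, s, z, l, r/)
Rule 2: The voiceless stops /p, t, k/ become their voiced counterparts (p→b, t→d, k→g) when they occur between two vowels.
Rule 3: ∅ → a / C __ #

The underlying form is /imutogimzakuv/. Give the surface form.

Rule 1 (nasal place assimilation): /m/ precedes the alveolar consonant /z/, so it assimilates in place to [n]. /imutogimzakuv/ → imutoginzakuv.
Rule 2 (intervocalic voicing): /t/ is a voiceless stop between vowels /u/ and /o/, so it voices to [d]. /k/ is a voiceless stop between vowels /a/ and /u/, so it voices to [g]. /imutoginzakuv/ → imudoginzaguv.
Rule 3 (final a-epenthesis): the form ends in the consonant /v/, so [a] is inserted word-finally. /imudoginzaguv/ → imudoginzaguva.

imudoginzaguva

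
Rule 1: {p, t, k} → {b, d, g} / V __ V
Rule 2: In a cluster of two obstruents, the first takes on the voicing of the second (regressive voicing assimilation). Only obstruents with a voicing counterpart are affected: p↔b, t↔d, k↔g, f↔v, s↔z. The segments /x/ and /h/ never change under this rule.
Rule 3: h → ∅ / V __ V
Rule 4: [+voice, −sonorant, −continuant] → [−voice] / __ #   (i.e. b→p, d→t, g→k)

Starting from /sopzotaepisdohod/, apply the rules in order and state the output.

sobzodaebizdoot

Rule 1 (intervocalic voicing): /t/ is a voiceless stop between vowels /o/ and /a/, so it voices to [d]. /p/ is a voiceless stop between vowels /e/ and /i/, so it voices to [b]. /sopzotaepisdohod/ → sopzodaebisdohod.
Rule 2 (regressive voicing assimilation): /p/ precedes the voiced obstruent /z/, so it voices to [b] by assimilation. /s/ precedes the voiced obstruent /d/, so it voices to [z] by assimilation. /sopzodaebisdohod/ → sobzodaebizdohod.
Rule 3 (intervocalic h-deletion): /h/ occurs between vowels /o/ and /o/, so it deletes. /sobzodaebizdohod/ → sobzodaebizdood.
Rule 4 (final devoicing): /d/ is a voiced stop in word-final position, so it devoices to [t]. /sobzodaebizdood/ → sobzodaebizdoot.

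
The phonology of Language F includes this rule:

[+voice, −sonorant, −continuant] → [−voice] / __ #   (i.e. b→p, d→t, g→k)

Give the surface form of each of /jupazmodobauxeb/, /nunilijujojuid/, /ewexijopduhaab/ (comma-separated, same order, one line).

jupazmodobauxep, nunilijujojuit, ewexijopduhaap

/jupazmodobauxeb/: /b/ is a voiced stop in word-final position, so it devoices to [p]. → [jupazmodobauxep].
/nunilijujojuid/: /d/ is a voiced stop in word-final position, so it devoices to [t]. → [nunilijujojuit].
/ewexijopduhaab/: /b/ is a voiced stop in word-final position, so it devoices to [p]. → [ewexijopduhaap].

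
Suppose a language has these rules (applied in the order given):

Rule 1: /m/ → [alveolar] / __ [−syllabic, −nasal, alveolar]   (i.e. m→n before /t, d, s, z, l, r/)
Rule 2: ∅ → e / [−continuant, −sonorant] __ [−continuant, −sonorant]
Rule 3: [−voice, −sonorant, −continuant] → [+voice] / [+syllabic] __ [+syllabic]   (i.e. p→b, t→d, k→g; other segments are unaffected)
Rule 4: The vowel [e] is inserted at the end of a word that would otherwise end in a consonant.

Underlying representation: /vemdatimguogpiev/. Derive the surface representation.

Rule 1 (nasal place assimilation): /m/ precedes the alveolar consonant /d/, so it assimilates in place to [n]. /vemdatimguogpiev/ → vendatimguogpiev.
Rule 2 (stop-cluster e-epenthesis): /g/ and /p/ form a stop–stop cluster, so [e] is inserted between them. /vendatimguogpiev/ → vendatimguogepiev.
Rule 3 (intervocalic voicing): /t/ is a voiceless stop between vowels /a/ and /i/, so it voices to [d]. /p/ is a voiceless stop between vowels /e/ and /i/, so it voices to [b]. /vendatimguogepiev/ → vendadimguogebiev.
Rule 4 (final e-epenthesis): the form ends in the consonant /v/, so [e] is inserted word-finally. /vendadimguogebiev/ → vendadimguogebieve.

vendadimguogebieve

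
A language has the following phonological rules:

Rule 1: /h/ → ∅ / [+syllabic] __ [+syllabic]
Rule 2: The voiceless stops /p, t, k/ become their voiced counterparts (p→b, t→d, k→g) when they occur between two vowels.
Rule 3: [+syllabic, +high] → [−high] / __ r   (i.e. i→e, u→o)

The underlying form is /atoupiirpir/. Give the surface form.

Rule 1 (intervocalic h-deletion): no segment meets the environment; /atoupiirpir/ is unchanged.
Rule 2 (intervocalic voicing): /t/ is a voiceless stop between vowels /a/ and /o/, so it voices to [d]. /p/ is a voiceless stop between vowels /u/ and /i/, so it voices to [b]. /atoupiirpir/ → adoubiirpir.
Rule 3 (pre-rhotic lowering): /i/ is a high vowel immediately before /r/, so it lowers to [e]. /i/ is a high vowel immediately before /r/, so it lowers to [e]. /adoubiirpir/ → adoubierper.

adoubierper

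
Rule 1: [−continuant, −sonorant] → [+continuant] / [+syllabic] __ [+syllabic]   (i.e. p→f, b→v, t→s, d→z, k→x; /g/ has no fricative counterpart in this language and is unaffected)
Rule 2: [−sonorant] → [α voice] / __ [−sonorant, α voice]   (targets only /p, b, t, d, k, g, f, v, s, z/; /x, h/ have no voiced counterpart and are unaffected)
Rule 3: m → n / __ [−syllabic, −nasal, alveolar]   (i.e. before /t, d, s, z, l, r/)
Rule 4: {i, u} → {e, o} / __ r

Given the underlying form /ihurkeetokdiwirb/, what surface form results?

Rule 1 (intervocalic spirantization): /t/ is a stop between vowels /e/ and /o/, so it spirantizes to the fricative [s]. /ihurkeetokdiwirb/ → ihurkeesokdiwirb.
Rule 2 (regressive voicing assimilation): /k/ precedes the voiced obstruent /d/, so it voices to [g] by assimilation. /ihurkeesokdiwirb/ → ihurkeesogdiwirb.
Rule 3 (nasal place assimilation): no segment meets the environment; /ihurkeesogdiwirb/ is unchanged.
Rule 4 (pre-rhotic lowering): /u/ is a high vowel immediately before /r/, so it lowers to [o]. /i/ is a high vowel immediately before /r/, so it lowers to [e]. /ihurkeesogdiwirb/ → ihorkeesogdiwerb.

ihorkeesogdiwerb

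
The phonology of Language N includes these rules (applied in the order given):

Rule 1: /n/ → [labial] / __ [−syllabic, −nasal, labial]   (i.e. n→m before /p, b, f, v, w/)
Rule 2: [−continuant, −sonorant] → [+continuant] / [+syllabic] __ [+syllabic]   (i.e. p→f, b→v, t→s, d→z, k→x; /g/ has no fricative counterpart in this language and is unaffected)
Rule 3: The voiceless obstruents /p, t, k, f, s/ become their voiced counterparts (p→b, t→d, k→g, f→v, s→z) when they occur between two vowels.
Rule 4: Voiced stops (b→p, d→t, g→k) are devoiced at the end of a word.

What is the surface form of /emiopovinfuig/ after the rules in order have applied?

Rule 1 (nasal place assimilation): /n/ precedes the labial consonant /f/, so it assimilates in place to [m]. /emiopovinfuig/ → emiopovimfuig.
Rule 2 (intervocalic spirantization): /p/ is a stop between vowels /o/ and /o/, so it spirantizes to the fricative [f]. /emiopovimfuig/ → emiofovimfuig.
Rule 3 (intervocalic voicing): /f/ is a voiceless obstruent between vowels /o/ and /o/, so it voices to [v]. /emiofovimfuig/ → emiovovimfuig.
Rule 4 (final devoicing): /g/ is a voiced stop in word-final position, so it devoices to [k]. /emiovovimfuig/ → emiovovimfuik.

emiovovimfuik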